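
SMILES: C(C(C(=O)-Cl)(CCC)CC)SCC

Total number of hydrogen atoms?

19

Hydrogens are implicit in SMILES; fill each atom to its normal valence:
  5 × C: 2 H each → 10
  3 × C: 3 H each → 9
  2 × C: no H
  1 × Cl: no H
  1 × O: no H
  1 × S: no H
  Total hydrogens = 19.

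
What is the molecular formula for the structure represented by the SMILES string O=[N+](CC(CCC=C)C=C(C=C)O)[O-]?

C10H15NO3

Heavy atoms from the SMILES: 10 C, 1 N, 3 O.
Implicit hydrogens by atom environment:
  5 × C: 2 H each → 10
  4 × C: 1 H each → 4
  1 × C: no H
  1 × N (charge +1): no H
  1 × O: 1 H
  1 × O: no H
  1 × O (charge -1): no H
  Total hydrogens = 15.
Molecular formula: C10H15NO3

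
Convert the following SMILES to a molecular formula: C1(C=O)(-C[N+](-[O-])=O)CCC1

Heavy atoms from the SMILES: 6 C, 1 N, 3 O.
Implicit hydrogens by atom environment:
  4 × C: 2 H each → 8
  2 × O: no H
  1 × C: 1 H
  1 × C: no H
  1 × N (charge +1): no H
  1 × O (charge -1): no H
  Total hydrogens = 9.
Molecular formula: C6H9NO3

C6H9NO3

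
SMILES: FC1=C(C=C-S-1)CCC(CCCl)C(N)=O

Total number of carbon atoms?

The symbol for carbon appears 10 times in the SMILES. (Cl is a single chlorine, not C + l.)

10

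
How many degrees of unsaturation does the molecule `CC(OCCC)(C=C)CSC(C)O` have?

1

Molecular formula from the SMILES: C10H20O2S.
DoU = (2C + 2 + N − H − X)/2 = (2·10 + 2 + 0 − 20 − 0)/2 = 2/2 = 1.
(Structurally: 0 ring(s) + 1 π bond(s) = 1.)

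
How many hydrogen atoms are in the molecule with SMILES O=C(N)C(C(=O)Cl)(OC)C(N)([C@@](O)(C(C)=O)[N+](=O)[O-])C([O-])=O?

Hydrogens are implicit in SMILES; fill each atom to its normal valence:
  7 × C: no H
  6 × O: no H
  2 × C: 3 H each → 6
  2 × N: 2 H each → 4
  2 × O (charge -1): no H
  1 × Cl: no H
  1 × N (charge +1): no H
  1 × O: 1 H
  Total hydrogens = 11.

11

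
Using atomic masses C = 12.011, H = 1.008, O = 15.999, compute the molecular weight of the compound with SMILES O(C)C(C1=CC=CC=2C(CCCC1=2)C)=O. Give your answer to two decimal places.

204.27

Molecular formula: C13H16O2.
M = 13×12.011 + 16×1.008 + 2×15.999 = 204.27 g/mol.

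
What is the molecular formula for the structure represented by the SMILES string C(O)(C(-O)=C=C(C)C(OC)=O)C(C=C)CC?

Heavy atoms from the SMILES: 12 C, 4 O.
Implicit hydrogens by atom environment:
  4 × C: no H
  3 × C: 3 H each → 9
  3 × C: 1 H each → 3
  2 × C: 2 H each → 4
  2 × O: 1 H each → 2
  2 × O: no H
  Total hydrogens = 18.
Molecular formula: C12H18O4

C12H18O4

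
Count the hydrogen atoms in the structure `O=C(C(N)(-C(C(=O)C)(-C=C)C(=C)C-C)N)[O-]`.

Hydrogens are implicit in SMILES; fill each atom to its normal valence:
  5 × C: no H
  3 × C: 2 H each → 6
  2 × C: 3 H each → 6
  2 × N: 2 H each → 4
  2 × O: no H
  1 × C: 1 H
  1 × O (charge -1): no H
  Total hydrogens = 17.

17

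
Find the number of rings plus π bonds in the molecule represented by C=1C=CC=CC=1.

4

Molecular formula from the SMILES: C6H6.
DoU = (2C + 2 + N − H − X)/2 = (2·6 + 2 + 0 − 6 − 0)/2 = 8/2 = 4.
(Structurally: 1 ring(s) + 3 π bond(s) = 4.)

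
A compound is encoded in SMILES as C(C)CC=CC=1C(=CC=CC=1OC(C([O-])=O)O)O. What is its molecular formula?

C13H15O5-

Heavy atoms from the SMILES: 13 C, 5 O.
Implicit hydrogens by atom environment:
  3 × C (aromatic): 1 H each → 3
  3 × C: 1 H each → 3
  3 × C (aromatic): no H
  2 × C: 2 H each → 4
  2 × O: 1 H each → 2
  2 × O: no H
  1 × C: 3 H
  1 × C: no H
  1 × O (charge -1): no H
  Total hydrogens = 15.
Net charge -1.
Molecular formula: C13H15O5-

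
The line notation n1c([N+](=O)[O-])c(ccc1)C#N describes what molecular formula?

Heavy atoms from the SMILES: 6 C, 3 N, 2 O.
Implicit hydrogens by atom environment:
  3 × C (aromatic): 1 H each → 3
  2 × C (aromatic): no H
  1 × C: no H
  1 × N (aromatic): no H
  1 × N: no H
  1 × N (charge +1): no H
  1 × O: no H
  1 × O (charge -1): no H
  Total hydrogens = 3.
Molecular formula: C6H3N3O2

C6H3N3O2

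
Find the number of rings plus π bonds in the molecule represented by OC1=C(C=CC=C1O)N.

4

Molecular formula from the SMILES: C6H7NO2.
DoU = (2C + 2 + N − H − X)/2 = (2·6 + 2 + 1 − 7 − 0)/2 = 8/2 = 4.
(Structurally: 1 ring(s) + 3 π bond(s) = 4.)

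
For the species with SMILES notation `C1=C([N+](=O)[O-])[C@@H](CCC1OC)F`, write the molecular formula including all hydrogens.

C7H10FNO3

Heavy atoms from the SMILES: 7 C, 1 F, 1 N, 3 O.
Implicit hydrogens by atom environment:
  3 × C: 1 H each → 3
  2 × C: 2 H each → 4
  2 × O: no H
  1 × C: 3 H
  1 × C: no H
  1 × F: no H
  1 × N (charge +1): no H
  1 × O (charge -1): no H
  Total hydrogens = 10.
Molecular formula: C7H10FNO3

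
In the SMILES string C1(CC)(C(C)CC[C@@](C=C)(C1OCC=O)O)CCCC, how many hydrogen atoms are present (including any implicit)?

30

Hydrogens are implicit in SMILES; fill each atom to its normal valence:
  8 × C: 2 H each → 16
  4 × C: 1 H each → 4
  3 × C: 3 H each → 9
  2 × C: no H
  2 × O: no H
  1 × O: 1 H
  Total hydrogens = 30.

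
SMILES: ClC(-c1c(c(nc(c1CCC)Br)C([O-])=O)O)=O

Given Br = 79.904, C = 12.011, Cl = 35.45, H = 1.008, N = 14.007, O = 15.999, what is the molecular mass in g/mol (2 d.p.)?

321.53

Molecular formula: C10H8BrClNO4-.
M = 1×79.904 + 10×12.011 + 1×35.45 + 8×1.008 + 1×14.007 + 4×15.999 = 321.53 g/mol.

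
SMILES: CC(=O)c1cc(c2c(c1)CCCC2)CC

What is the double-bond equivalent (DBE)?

Molecular formula from the SMILES: C14H18O.
DoU = (2C + 2 + N − H − X)/2 = (2·14 + 2 + 0 − 18 − 0)/2 = 12/2 = 6.
(Structurally: 2 ring(s) + 4 π bond(s) = 6.)

6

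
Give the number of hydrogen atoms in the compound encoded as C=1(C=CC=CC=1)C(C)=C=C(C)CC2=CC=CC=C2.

Hydrogens are implicit in SMILES; fill each atom to its normal valence:
  10 × C (aromatic): 1 H each → 10
  3 × C: no H
  2 × C: 3 H each → 6
  2 × C (aromatic): no H
  1 × C: 2 H
  Total hydrogens = 18.

18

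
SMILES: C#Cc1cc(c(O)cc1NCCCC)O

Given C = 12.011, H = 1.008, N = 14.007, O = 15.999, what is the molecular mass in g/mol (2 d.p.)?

Molecular formula: C12H15NO2.
M = 12×12.011 + 15×1.008 + 1×14.007 + 2×15.999 = 205.26 g/mol.

205.26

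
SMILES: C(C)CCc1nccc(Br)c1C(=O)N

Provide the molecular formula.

C10H13BrN2O

Heavy atoms from the SMILES: 1 Br, 10 C, 2 N, 1 O.
Implicit hydrogens by atom environment:
  3 × C: 2 H each → 6
  3 × C (aromatic): no H
  2 × C (aromatic): 1 H each → 2
  1 × Br: no H
  1 × C: 3 H
  1 × C: no H
  1 × N: 2 H
  1 × N (aromatic): no H
  1 × O: no H
  Total hydrogens = 13.
Molecular formula: C10H13BrN2O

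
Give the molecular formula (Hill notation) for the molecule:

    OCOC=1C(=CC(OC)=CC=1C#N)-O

Heavy atoms from the SMILES: 9 C, 1 N, 4 O.
Implicit hydrogens by atom environment:
  4 × C (aromatic): no H
  2 × C (aromatic): 1 H each → 2
  2 × O: 1 H each → 2
  2 × O: no H
  1 × C: 3 H
  1 × C: 2 H
  1 × C: no H
  1 × N: no H
  Total hydrogens = 9.
Molecular formula: C9H9NO4

C9H9NO4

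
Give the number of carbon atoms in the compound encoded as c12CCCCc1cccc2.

10

The symbol for carbon appears 10 times in the SMILES. Lowercase c denotes aromatic carbon and counts toward C.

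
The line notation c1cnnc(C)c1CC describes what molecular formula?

C7H10N2

Heavy atoms from the SMILES: 7 C, 2 N.
Implicit hydrogens by atom environment:
  2 × C: 3 H each → 6
  2 × C (aromatic): 1 H each → 2
  2 × C (aromatic): no H
  2 × N (aromatic): no H
  1 × C: 2 H
  Total hydrogens = 10.
Molecular formula: C7H10N2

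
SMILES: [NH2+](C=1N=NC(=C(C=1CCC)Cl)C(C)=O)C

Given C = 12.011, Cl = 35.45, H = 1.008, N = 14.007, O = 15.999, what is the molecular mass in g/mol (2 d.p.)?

Molecular formula: C10H15ClN3O+.
M = 10×12.011 + 1×35.45 + 15×1.008 + 3×14.007 + 1×15.999 = 228.70 g/mol.

228.70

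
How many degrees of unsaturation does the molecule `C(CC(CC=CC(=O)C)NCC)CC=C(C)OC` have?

3

Molecular formula from the SMILES: C15H27NO2.
DoU = (2C + 2 + N − H − X)/2 = (2·15 + 2 + 1 − 27 − 0)/2 = 6/2 = 3.
(Structurally: 0 ring(s) + 3 π bond(s) = 3.)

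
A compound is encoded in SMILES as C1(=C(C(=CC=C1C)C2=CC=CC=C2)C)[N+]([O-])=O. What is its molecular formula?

C14H13NO2

Heavy atoms from the SMILES: 14 C, 1 N, 2 O.
Implicit hydrogens by atom environment:
  7 × C (aromatic): 1 H each → 7
  5 × C (aromatic): no H
  2 × C: 3 H each → 6
  1 × N (charge +1): no H
  1 × O: no H
  1 × O (charge -1): no H
  Total hydrogens = 13.
Molecular formula: C14H13NO2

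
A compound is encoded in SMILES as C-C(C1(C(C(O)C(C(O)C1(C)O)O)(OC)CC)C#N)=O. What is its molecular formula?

C13H21NO6

Heavy atoms from the SMILES: 13 C, 1 N, 6 O.
Implicit hydrogens by atom environment:
  5 × C: no H
  4 × C: 3 H each → 12
  4 × O: 1 H each → 4
  3 × C: 1 H each → 3
  2 × O: no H
  1 × C: 2 H
  1 × N: no H
  Total hydrogens = 21.
Molecular formula: C13H21NO6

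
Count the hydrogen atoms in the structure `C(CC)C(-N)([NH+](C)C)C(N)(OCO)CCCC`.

Hydrogens are implicit in SMILES; fill each atom to its normal valence:
  6 × C: 2 H each → 12
  4 × C: 3 H each → 12
  2 × C: no H
  2 × N: 2 H each → 4
  1 × N (charge +1): 1 H
  1 × O: 1 H
  1 × O: no H
  Total hydrogens = 30.

30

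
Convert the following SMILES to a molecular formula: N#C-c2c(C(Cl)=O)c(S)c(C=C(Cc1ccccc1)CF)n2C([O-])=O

Heavy atoms from the SMILES: 17 C, 1 Cl, 1 F, 2 N, 3 O, 1 S.
Implicit hydrogens by atom environment:
  5 × C (aromatic): 1 H each → 5
  5 × C (aromatic): no H
  4 × C: no H
  2 × C: 2 H each → 4
  2 × O: no H
  1 × C: 1 H
  1 × Cl: no H
  1 × F: no H
  1 × N (aromatic): no H
  1 × N: no H
  1 × O (charge -1): no H
  1 × S: 1 H
  Total hydrogens = 11.
Net charge -1.
Molecular formula: C17H11ClFN2O3S-

C17H11ClFN2O3S-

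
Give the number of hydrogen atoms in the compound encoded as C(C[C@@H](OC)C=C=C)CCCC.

Hydrogens are implicit in SMILES; fill each atom to its normal valence:
  6 × C: 2 H each → 12
  2 × C: 3 H each → 6
  2 × C: 1 H each → 2
  1 × C: no H
  1 × O: no H
  Total hydrogens = 20.

20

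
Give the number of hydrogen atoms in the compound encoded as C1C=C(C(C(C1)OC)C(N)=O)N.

14

Hydrogens are implicit in SMILES; fill each atom to its normal valence:
  3 × C: 1 H each → 3
  2 × C: 2 H each → 4
  2 × C: no H
  2 × N: 2 H each → 4
  2 × O: no H
  1 × C: 3 H
  Total hydrogens = 14.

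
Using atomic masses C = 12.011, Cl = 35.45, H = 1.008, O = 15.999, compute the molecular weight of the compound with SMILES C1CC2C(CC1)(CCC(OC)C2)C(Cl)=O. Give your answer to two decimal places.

230.73

Molecular formula: C12H19ClO2.
M = 12×12.011 + 1×35.45 + 19×1.008 + 2×15.999 = 230.73 g/mol.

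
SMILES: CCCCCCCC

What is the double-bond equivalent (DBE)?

0

Molecular formula from the SMILES: C8H18.
DoU = (2C + 2 + N − H − X)/2 = (2·8 + 2 + 0 − 18 − 0)/2 = 0/2 = 0.
(Structurally: 0 ring(s) + 0 π bond(s) = 0.)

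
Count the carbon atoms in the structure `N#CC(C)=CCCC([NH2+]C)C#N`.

9

The symbol for carbon appears 9 times in the SMILES.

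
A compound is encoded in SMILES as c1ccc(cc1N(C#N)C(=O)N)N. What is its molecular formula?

C8H8N4O

Heavy atoms from the SMILES: 8 C, 4 N, 1 O.
Implicit hydrogens by atom environment:
  4 × C (aromatic): 1 H each → 4
  2 × C (aromatic): no H
  2 × C: no H
  2 × N: 2 H each → 4
  2 × N: no H
  1 × O: no H
  Total hydrogens = 8.
Molecular formula: C8H8N4O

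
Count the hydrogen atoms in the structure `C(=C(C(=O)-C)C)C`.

Hydrogens are implicit in SMILES; fill each atom to its normal valence:
  3 × C: 3 H each → 9
  2 × C: no H
  1 × C: 1 H
  1 × O: no H
  Total hydrogens = 10.

10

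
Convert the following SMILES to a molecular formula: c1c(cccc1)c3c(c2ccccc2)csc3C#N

C17H11NS

Heavy atoms from the SMILES: 17 C, 1 N, 1 S.
Implicit hydrogens by atom environment:
  11 × C (aromatic): 1 H each → 11
  5 × C (aromatic): no H
  1 × C: no H
  1 × N: no H
  1 × S (aromatic): no H
  Total hydrogens = 11.
Molecular formula: C17H11NS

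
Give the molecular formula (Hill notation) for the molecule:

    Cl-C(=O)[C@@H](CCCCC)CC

C9H17ClO

Heavy atoms from the SMILES: 9 C, 1 Cl, 1 O.
Implicit hydrogens by atom environment:
  5 × C: 2 H each → 10
  2 × C: 3 H each → 6
  1 × C: 1 H
  1 × C: no H
  1 × Cl: no H
  1 × O: no H
  Total hydrogens = 17.
Molecular formula: C9H17ClO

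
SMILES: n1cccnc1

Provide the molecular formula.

C4H4N2

Heavy atoms from the SMILES: 4 C, 2 N.
Implicit hydrogens by atom environment:
  4 × C (aromatic): 1 H each → 4
  2 × N (aromatic): no H
  Total hydrogens = 4.
Molecular formula: C4H4N2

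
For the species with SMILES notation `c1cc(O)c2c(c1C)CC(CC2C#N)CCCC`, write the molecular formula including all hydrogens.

Heavy atoms from the SMILES: 16 C, 1 N, 1 O.
Implicit hydrogens by atom environment:
  5 × C: 2 H each → 10
  4 × C (aromatic): no H
  2 × C: 3 H each → 6
  2 × C (aromatic): 1 H each → 2
  2 × C: 1 H each → 2
  1 × C: no H
  1 × N: no H
  1 × O: 1 H
  Total hydrogens = 21.
Molecular formula: C16H21NO

C16H21NO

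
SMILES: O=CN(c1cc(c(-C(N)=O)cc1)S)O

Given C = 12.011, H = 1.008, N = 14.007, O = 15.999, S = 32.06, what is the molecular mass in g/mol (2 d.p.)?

212.22

Molecular formula: C8H8N2O3S.
M = 8×12.011 + 8×1.008 + 2×14.007 + 3×15.999 + 1×32.06 = 212.22 g/mol.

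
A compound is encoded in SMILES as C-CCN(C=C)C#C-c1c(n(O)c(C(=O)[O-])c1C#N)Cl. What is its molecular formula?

C13H11ClN3O3-

Heavy atoms from the SMILES: 13 C, 1 Cl, 3 N, 3 O.
Implicit hydrogens by atom environment:
  4 × C (aromatic): no H
  4 × C: no H
  3 × C: 2 H each → 6
  2 × N: no H
  1 × C: 3 H
  1 × C: 1 H
  1 × Cl: no H
  1 × N (aromatic): no H
  1 × O: 1 H
  1 × O: no H
  1 × O (charge -1): no H
  Total hydrogens = 11.
Net charge -1.
Molecular formula: C13H11ClN3O3-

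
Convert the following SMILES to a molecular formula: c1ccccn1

Heavy atoms from the SMILES: 5 C, 1 N.
Implicit hydrogens by atom environment:
  5 × C (aromatic): 1 H each → 5
  1 × N (aromatic): no H
  Total hydrogens = 5.
Molecular formula: C5H5N

C5H5N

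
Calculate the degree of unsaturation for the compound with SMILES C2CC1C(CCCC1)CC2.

2

Molecular formula from the SMILES: C10H18.
DoU = (2C + 2 + N − H − X)/2 = (2·10 + 2 + 0 − 18 − 0)/2 = 4/2 = 2.
(Structurally: 2 ring(s) + 0 π bond(s) = 2.)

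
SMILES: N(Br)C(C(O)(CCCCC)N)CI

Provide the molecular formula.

Heavy atoms from the SMILES: 1 Br, 8 C, 1 I, 2 N, 1 O.
Implicit hydrogens by atom environment:
  5 × C: 2 H each → 10
  1 × Br: no H
  1 × C: 3 H
  1 × C: 1 H
  1 × C: no H
  1 × I: no H
  1 × N: 2 H
  1 × N: 1 H
  1 × O: 1 H
  Total hydrogens = 18.
Molecular formula: C8H18BrIN2O

C8H18BrIN2O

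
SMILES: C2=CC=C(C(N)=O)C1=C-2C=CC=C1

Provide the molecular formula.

C11H9NO

Heavy atoms from the SMILES: 11 C, 1 N, 1 O.
Implicit hydrogens by atom environment:
  7 × C (aromatic): 1 H each → 7
  3 × C (aromatic): no H
  1 × C: no H
  1 × N: 2 H
  1 × O: no H
  Total hydrogens = 9.
Molecular formula: C11H9NO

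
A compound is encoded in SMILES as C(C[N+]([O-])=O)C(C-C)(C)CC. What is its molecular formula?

Heavy atoms from the SMILES: 8 C, 1 N, 2 O.
Implicit hydrogens by atom environment:
  4 × C: 2 H each → 8
  3 × C: 3 H each → 9
  1 × C: no H
  1 × N (charge +1): no H
  1 × O: no H
  1 × O (charge -1): no H
  Total hydrogens = 17.
Molecular formula: C8H17NO2

C8H17NO2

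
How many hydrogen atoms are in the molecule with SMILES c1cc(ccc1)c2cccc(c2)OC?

Hydrogens are implicit in SMILES; fill each atom to its normal valence:
  9 × C (aromatic): 1 H each → 9
  3 × C (aromatic): no H
  1 × C: 3 H
  1 × O: no H
  Total hydrogens = 12.

12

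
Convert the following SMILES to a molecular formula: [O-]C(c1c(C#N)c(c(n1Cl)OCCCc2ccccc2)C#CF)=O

C17H11ClFN2O3-

Heavy atoms from the SMILES: 17 C, 1 Cl, 1 F, 2 N, 3 O.
Implicit hydrogens by atom environment:
  5 × C (aromatic): 1 H each → 5
  5 × C (aromatic): no H
  4 × C: no H
  3 × C: 2 H each → 6
  2 × O: no H
  1 × Cl: no H
  1 × F: no H
  1 × N (aromatic): no H
  1 × N: no H
  1 × O (charge -1): no H
  Total hydrogens = 11.
Net charge -1.
Molecular formula: C17H11ClFN2O3-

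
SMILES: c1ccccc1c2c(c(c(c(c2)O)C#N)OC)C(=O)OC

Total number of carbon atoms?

The symbol for carbon appears 16 times in the SMILES. Lowercase c denotes aromatic carbon and counts toward C.

16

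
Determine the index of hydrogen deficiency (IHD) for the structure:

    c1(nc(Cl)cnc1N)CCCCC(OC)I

4

Molecular formula from the SMILES: C10H15ClIN3O.
DoU = (2C + 2 + N − H − X)/2 = (2·10 + 2 + 3 − 15 − 2)/2 = 8/2 = 4.
(Structurally: 1 ring(s) + 3 π bond(s) = 4.)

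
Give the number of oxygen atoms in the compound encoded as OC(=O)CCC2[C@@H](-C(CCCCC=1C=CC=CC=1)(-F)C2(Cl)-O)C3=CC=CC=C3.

The symbol for oxygen appears 3 times in the SMILES.

3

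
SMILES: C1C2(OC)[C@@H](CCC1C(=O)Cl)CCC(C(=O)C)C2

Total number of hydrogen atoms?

Hydrogens are implicit in SMILES; fill each atom to its normal valence:
  6 × C: 2 H each → 12
  3 × C: 1 H each → 3
  3 × C: no H
  3 × O: no H
  2 × C: 3 H each → 6
  1 × Cl: no H
  Total hydrogens = 21.

21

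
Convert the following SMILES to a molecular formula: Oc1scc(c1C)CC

Heavy atoms from the SMILES: 7 C, 1 O, 1 S.
Implicit hydrogens by atom environment:
  3 × C (aromatic): no H
  2 × C: 3 H each → 6
  1 × C: 2 H
  1 × C (aromatic): 1 H
  1 × O: 1 H
  1 × S (aromatic): no H
  Total hydrogens = 10.
Molecular formula: C7H10OS

C7H10OS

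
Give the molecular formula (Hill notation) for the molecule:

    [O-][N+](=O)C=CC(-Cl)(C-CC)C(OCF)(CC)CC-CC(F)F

Heavy atoms from the SMILES: 14 C, 1 Cl, 3 F, 1 N, 3 O.
Implicit hydrogens by atom environment:
  7 × C: 2 H each → 14
  3 × C: 1 H each → 3
  3 × F: no H
  2 × C: 3 H each → 6
  2 × C: no H
  2 × O: no H
  1 × Cl: no H
  1 × N (charge +1): no H
  1 × O (charge -1): no H
  Total hydrogens = 23.
Molecular formula: C14H23ClF3NO3

C14H23ClF3NO3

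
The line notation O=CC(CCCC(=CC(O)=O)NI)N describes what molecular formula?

C8H13IN2O3

Heavy atoms from the SMILES: 8 C, 1 I, 2 N, 3 O.
Implicit hydrogens by atom environment:
  3 × C: 2 H each → 6
  3 × C: 1 H each → 3
  2 × C: no H
  2 × O: no H
  1 × I: no H
  1 × N: 2 H
  1 × N: 1 H
  1 × O: 1 H
  Total hydrogens = 13.
Molecular formula: C8H13IN2O3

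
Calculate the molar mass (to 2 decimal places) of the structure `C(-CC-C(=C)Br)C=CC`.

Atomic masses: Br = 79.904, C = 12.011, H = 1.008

Molecular formula: C8H13Br.
M = 1×79.904 + 8×12.011 + 13×1.008 = 189.10 g/mol.

189.10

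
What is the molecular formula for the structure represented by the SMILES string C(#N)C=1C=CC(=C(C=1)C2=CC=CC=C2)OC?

C14H11NO

Heavy atoms from the SMILES: 14 C, 1 N, 1 O.
Implicit hydrogens by atom environment:
  8 × C (aromatic): 1 H each → 8
  4 × C (aromatic): no H
  1 × C: 3 H
  1 × C: no H
  1 × N: no H
  1 × O: no H
  Total hydrogens = 11.
Molecular formula: C14H11NO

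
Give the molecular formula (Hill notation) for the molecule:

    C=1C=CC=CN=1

Heavy atoms from the SMILES: 5 C, 1 N.
Implicit hydrogens by atom environment:
  5 × C (aromatic): 1 H each → 5
  1 × N (aromatic): no H
  Total hydrogens = 5.
Molecular formula: C5H5N

C5H5N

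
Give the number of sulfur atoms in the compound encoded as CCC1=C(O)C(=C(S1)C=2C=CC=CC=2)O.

1

The symbol for sulfur appears 1 time in the SMILES.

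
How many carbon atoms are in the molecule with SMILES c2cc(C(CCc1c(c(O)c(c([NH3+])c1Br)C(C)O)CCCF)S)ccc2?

The symbol for carbon appears 20 times in the SMILES. Lowercase c denotes aromatic carbon and counts toward C.

20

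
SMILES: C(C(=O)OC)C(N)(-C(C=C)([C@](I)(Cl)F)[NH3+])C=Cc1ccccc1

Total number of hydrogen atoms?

20

Hydrogens are implicit in SMILES; fill each atom to its normal valence:
  5 × C (aromatic): 1 H each → 5
  4 × C: no H
  3 × C: 1 H each → 3
  2 × C: 2 H each → 4
  2 × O: no H
  1 × C: 3 H
  1 × C (aromatic): no H
  1 × Cl: no H
  1 × F: no H
  1 × I: no H
  1 × N (charge +1): 3 H
  1 × N: 2 H
  Total hydrogens = 20.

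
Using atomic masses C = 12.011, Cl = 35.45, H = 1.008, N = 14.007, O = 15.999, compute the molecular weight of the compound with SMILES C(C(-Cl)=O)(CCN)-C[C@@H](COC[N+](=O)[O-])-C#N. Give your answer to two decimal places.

263.68

Molecular formula: C9H14ClN3O4.
M = 9×12.011 + 1×35.45 + 14×1.008 + 3×14.007 + 4×15.999 = 263.68 g/mol.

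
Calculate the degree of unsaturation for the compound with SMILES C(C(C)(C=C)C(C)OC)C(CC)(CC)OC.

Molecular formula from the SMILES: C14H28O2.
DoU = (2C + 2 + N − H − X)/2 = (2·14 + 2 + 0 − 28 − 0)/2 = 2/2 = 1.
(Structurally: 0 ring(s) + 1 π bond(s) = 1.)

1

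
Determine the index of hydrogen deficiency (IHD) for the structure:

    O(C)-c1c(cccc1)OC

Molecular formula from the SMILES: C8H10O2.
DoU = (2C + 2 + N − H − X)/2 = (2·8 + 2 + 0 − 10 − 0)/2 = 8/2 = 4.
(Structurally: 1 ring(s) + 3 π bond(s) = 4.)

4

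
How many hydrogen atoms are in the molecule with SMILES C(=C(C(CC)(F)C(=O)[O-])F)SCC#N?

8

Hydrogens are implicit in SMILES; fill each atom to its normal valence:
  4 × C: no H
  2 × C: 2 H each → 4
  2 × F: no H
  1 × C: 3 H
  1 × C: 1 H
  1 × N: no H
  1 × O: no H
  1 × O (charge -1): no H
  1 × S: no H
  Total hydrogens = 8.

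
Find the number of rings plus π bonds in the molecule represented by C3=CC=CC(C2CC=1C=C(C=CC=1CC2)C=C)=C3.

Molecular formula from the SMILES: C18H18.
DoU = (2C + 2 + N − H − X)/2 = (2·18 + 2 + 0 − 18 − 0)/2 = 20/2 = 10.
(Structurally: 3 ring(s) + 7 π bond(s) = 10.)

10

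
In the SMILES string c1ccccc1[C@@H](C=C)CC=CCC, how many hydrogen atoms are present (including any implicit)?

18

Hydrogens are implicit in SMILES; fill each atom to its normal valence:
  5 × C (aromatic): 1 H each → 5
  4 × C: 1 H each → 4
  3 × C: 2 H each → 6
  1 × C: 3 H
  1 × C (aromatic): no H
  Total hydrogens = 18.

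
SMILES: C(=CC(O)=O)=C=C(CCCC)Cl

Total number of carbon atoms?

The symbol for carbon appears 9 times in the SMILES. (Cl is a single chlorine, not C + l.)

9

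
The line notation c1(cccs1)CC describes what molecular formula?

C6H8S

Heavy atoms from the SMILES: 6 C, 1 S.
Implicit hydrogens by atom environment:
  3 × C (aromatic): 1 H each → 3
  1 × C: 3 H
  1 × C: 2 H
  1 × C (aromatic): no H
  1 × S (aromatic): no H
  Total hydrogens = 8.
Molecular formula: C6H8S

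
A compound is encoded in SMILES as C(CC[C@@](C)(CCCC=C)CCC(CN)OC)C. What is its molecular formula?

C16H33NO

Heavy atoms from the SMILES: 16 C, 1 N, 1 O.
Implicit hydrogens by atom environment:
  10 × C: 2 H each → 20
  3 × C: 3 H each → 9
  2 × C: 1 H each → 2
  1 × C: no H
  1 × N: 2 H
  1 × O: no H
  Total hydrogens = 33.
Molecular formula: C16H33NO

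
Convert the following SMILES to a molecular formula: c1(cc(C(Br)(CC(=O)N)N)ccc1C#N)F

C10H9BrFN3O

Heavy atoms from the SMILES: 1 Br, 10 C, 1 F, 3 N, 1 O.
Implicit hydrogens by atom environment:
  3 × C (aromatic): 1 H each → 3
  3 × C (aromatic): no H
  3 × C: no H
  2 × N: 2 H each → 4
  1 × Br: no H
  1 × C: 2 H
  1 × F: no H
  1 × N: no H
  1 × O: no H
  Total hydrogens = 9.
Molecular formula: C10H9BrFN3O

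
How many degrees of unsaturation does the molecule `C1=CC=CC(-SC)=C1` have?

Molecular formula from the SMILES: C7H8S.
DoU = (2C + 2 + N − H − X)/2 = (2·7 + 2 + 0 − 8 − 0)/2 = 8/2 = 4.
(Structurally: 1 ring(s) + 3 π bond(s) = 4.)

4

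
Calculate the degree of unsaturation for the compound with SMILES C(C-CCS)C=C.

1

Molecular formula from the SMILES: C6H12S.
DoU = (2C + 2 + N − H − X)/2 = (2·6 + 2 + 0 − 12 − 0)/2 = 2/2 = 1.
(Structurally: 0 ring(s) + 1 π bond(s) = 1.)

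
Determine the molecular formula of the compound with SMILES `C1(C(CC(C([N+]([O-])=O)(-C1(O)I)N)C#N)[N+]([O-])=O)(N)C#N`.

C8H9IN6O5

Heavy atoms from the SMILES: 8 C, 1 I, 6 N, 5 O.
Implicit hydrogens by atom environment:
  5 × C: no H
  2 × C: 1 H each → 2
  2 × N: 2 H each → 4
  2 × N (charge +1): no H
  2 × N: no H
  2 × O: no H
  2 × O (charge -1): no H
  1 × C: 2 H
  1 × I: no H
  1 × O: 1 H
  Total hydrogens = 9.
Molecular formula: C8H9IN6O5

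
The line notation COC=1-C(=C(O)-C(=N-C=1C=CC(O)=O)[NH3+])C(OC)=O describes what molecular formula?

Heavy atoms from the SMILES: 11 C, 2 N, 6 O.
Implicit hydrogens by atom environment:
  5 × C (aromatic): no H
  4 × O: no H
  2 × C: 3 H each → 6
  2 × C: 1 H each → 2
  2 × C: no H
  2 × O: 1 H each → 2
  1 × N (charge +1): 3 H
  1 × N (aromatic): no H
  Total hydrogens = 13.
Net charge +1.
Molecular formula: C11H13N2O6+

C11H13N2O6+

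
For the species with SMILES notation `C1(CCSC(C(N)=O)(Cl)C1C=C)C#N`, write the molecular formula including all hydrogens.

C9H11ClN2OS

Heavy atoms from the SMILES: 9 C, 1 Cl, 2 N, 1 O, 1 S.
Implicit hydrogens by atom environment:
  3 × C: 2 H each → 6
  3 × C: 1 H each → 3
  3 × C: no H
  1 × Cl: no H
  1 × N: 2 H
  1 × N: no H
  1 × O: no H
  1 × S: no H
  Total hydrogens = 11.
Molecular formula: C9H11ClN2OS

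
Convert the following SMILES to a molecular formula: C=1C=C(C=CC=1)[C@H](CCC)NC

Heavy atoms from the SMILES: 11 C, 1 N.
Implicit hydrogens by atom environment:
  5 × C (aromatic): 1 H each → 5
  2 × C: 3 H each → 6
  2 × C: 2 H each → 4
  1 × C: 1 H
  1 × C (aromatic): no H
  1 × N: 1 H
  Total hydrogens = 17.
Molecular formula: C11H17N

C11H17N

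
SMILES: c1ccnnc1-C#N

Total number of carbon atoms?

The symbol for carbon appears 5 times in the SMILES. Lowercase c denotes aromatic carbon and counts toward C.

5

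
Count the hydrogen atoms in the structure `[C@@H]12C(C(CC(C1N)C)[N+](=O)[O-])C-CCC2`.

Hydrogens are implicit in SMILES; fill each atom to its normal valence:
  5 × C: 2 H each → 10
  5 × C: 1 H each → 5
  1 × C: 3 H
  1 × N: 2 H
  1 × N (charge +1): no H
  1 × O: no H
  1 × O (charge -1): no H
  Total hydrogens = 20.

20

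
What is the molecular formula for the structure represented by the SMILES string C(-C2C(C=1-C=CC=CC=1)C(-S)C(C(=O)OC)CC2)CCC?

C18H26O2S

Heavy atoms from the SMILES: 18 C, 2 O, 1 S.
Implicit hydrogens by atom environment:
  5 × C: 2 H each → 10
  5 × C (aromatic): 1 H each → 5
  4 × C: 1 H each → 4
  2 × C: 3 H each → 6
  2 × O: no H
  1 × C: no H
  1 × C (aromatic): no H
  1 × S: 1 H
  Total hydrogens = 26.
Molecular formula: C18H26O2S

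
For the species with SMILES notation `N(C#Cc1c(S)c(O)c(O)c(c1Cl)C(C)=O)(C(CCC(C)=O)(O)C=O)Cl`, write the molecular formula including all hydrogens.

Heavy atoms from the SMILES: 16 C, 2 Cl, 1 N, 6 O, 1 S.
Implicit hydrogens by atom environment:
  6 × C (aromatic): no H
  5 × C: no H
  3 × O: 1 H each → 3
  3 × O: no H
  2 × C: 3 H each → 6
  2 × C: 2 H each → 4
  2 × Cl: no H
  1 × C: 1 H
  1 × N: no H
  1 × S: 1 H
  Total hydrogens = 15.
Molecular formula: C16H15Cl2NO6S

C16H15Cl2NO6S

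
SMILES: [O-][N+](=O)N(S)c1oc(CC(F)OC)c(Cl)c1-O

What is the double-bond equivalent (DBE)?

4

Molecular formula from the SMILES: C7H8ClFN2O5S.
DoU = (2C + 2 + N − H − X)/2 = (2·7 + 2 + 2 − 8 − 2)/2 = 8/2 = 4.
(Structurally: 1 ring(s) + 3 π bond(s) = 4.)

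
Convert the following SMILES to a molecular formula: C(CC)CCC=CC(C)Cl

Heavy atoms from the SMILES: 9 C, 1 Cl.
Implicit hydrogens by atom environment:
  4 × C: 2 H each → 8
  3 × C: 1 H each → 3
  2 × C: 3 H each → 6
  1 × Cl: no H
  Total hydrogens = 17.
Molecular formula: C9H17Cl

C9H17Cl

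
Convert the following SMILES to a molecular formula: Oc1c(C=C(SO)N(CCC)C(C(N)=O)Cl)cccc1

C13H17ClN2O3S

Heavy atoms from the SMILES: 13 C, 1 Cl, 2 N, 3 O, 1 S.
Implicit hydrogens by atom environment:
  4 × C (aromatic): 1 H each → 4
  2 × C: 2 H each → 4
  2 × C: 1 H each → 2
  2 × C: no H
  2 × C (aromatic): no H
  2 × O: 1 H each → 2
  1 × C: 3 H
  1 × Cl: no H
  1 × N: 2 H
  1 × N: no H
  1 × O: no H
  1 × S: no H
  Total hydrogens = 17.
Molecular formula: C13H17ClN2O3S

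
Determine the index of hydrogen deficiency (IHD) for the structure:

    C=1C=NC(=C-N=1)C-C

4

Molecular formula from the SMILES: C6H8N2.
DoU = (2C + 2 + N − H − X)/2 = (2·6 + 2 + 2 − 8 − 0)/2 = 8/2 = 4.
(Structurally: 1 ring(s) + 3 π bond(s) = 4.)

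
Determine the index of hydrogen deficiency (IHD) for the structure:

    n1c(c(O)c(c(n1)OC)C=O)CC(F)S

5

Molecular formula from the SMILES: C8H9FN2O3S.
DoU = (2C + 2 + N − H − X)/2 = (2·8 + 2 + 2 − 9 − 1)/2 = 10/2 = 5.
(Structurally: 1 ring(s) + 4 π bond(s) = 5.)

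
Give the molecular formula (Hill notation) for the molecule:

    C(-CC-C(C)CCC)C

Heavy atoms from the SMILES: 9 C.
Implicit hydrogens by atom environment:
  5 × C: 2 H each → 10
  3 × C: 3 H each → 9
  1 × C: 1 H
  Total hydrogens = 20.
Molecular formula: C9H20

C9H20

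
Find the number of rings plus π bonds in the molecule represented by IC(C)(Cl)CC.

0

Molecular formula from the SMILES: C4H8ClI.
DoU = (2C + 2 + N − H − X)/2 = (2·4 + 2 + 0 − 8 − 2)/2 = 0/2 = 0.
(Structurally: 0 ring(s) + 0 π bond(s) = 0.)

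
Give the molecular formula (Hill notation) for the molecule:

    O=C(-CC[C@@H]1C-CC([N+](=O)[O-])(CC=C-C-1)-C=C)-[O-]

C13H18NO4-

Heavy atoms from the SMILES: 13 C, 1 N, 4 O.
Implicit hydrogens by atom environment:
  7 × C: 2 H each → 14
  4 × C: 1 H each → 4
  2 × C: no H
  2 × O: no H
  2 × O (charge -1): no H
  1 × N (charge +1): no H
  Total hydrogens = 18.
Net charge -1.
Molecular formula: C13H18NO4-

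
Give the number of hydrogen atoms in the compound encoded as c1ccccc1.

6

Hydrogens are implicit in SMILES; fill each atom to its normal valence:
  6 × C (aromatic): 1 H each → 6
  Total hydrogens = 6.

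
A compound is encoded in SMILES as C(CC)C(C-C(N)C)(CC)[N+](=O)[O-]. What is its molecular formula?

Heavy atoms from the SMILES: 9 C, 2 N, 2 O.
Implicit hydrogens by atom environment:
  4 × C: 2 H each → 8
  3 × C: 3 H each → 9
  1 × C: 1 H
  1 × C: no H
  1 × N: 2 H
  1 × N (charge +1): no H
  1 × O: no H
  1 × O (charge -1): no H
  Total hydrogens = 20.
Molecular formula: C9H20N2O2

C9H20N2O2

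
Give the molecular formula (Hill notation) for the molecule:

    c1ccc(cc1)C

C7H8

Heavy atoms from the SMILES: 7 C.
Implicit hydrogens by atom environment:
  5 × C (aromatic): 1 H each → 5
  1 × C: 3 H
  1 × C (aromatic): no H
  Total hydrogens = 8.
Molecular formula: C7H8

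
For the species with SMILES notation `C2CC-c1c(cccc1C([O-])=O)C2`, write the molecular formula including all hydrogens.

Heavy atoms from the SMILES: 11 C, 2 O.
Implicit hydrogens by atom environment:
  4 × C: 2 H each → 8
  3 × C (aromatic): 1 H each → 3
  3 × C (aromatic): no H
  1 × C: no H
  1 × O: no H
  1 × O (charge -1): no H
  Total hydrogens = 11.
Net charge -1.
Molecular formula: C11H11O2-

C11H11O2-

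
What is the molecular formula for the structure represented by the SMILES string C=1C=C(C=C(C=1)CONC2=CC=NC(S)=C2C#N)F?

Heavy atoms from the SMILES: 13 C, 1 F, 3 N, 1 O, 1 S.
Implicit hydrogens by atom environment:
  6 × C (aromatic): 1 H each → 6
  5 × C (aromatic): no H
  1 × C: 2 H
  1 × C: no H
  1 × F: no H
  1 × N: 1 H
  1 × N (aromatic): no H
  1 × N: no H
  1 × O: no H
  1 × S: 1 H
  Total hydrogens = 10.
Molecular formula: C13H10FN3OS

C13H10FN3OS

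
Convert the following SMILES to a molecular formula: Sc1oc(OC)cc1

C5H6O2S

Heavy atoms from the SMILES: 5 C, 2 O, 1 S.
Implicit hydrogens by atom environment:
  2 × C (aromatic): 1 H each → 2
  2 × C (aromatic): no H
  1 × C: 3 H
  1 × O (aromatic): no H
  1 × O: no H
  1 × S: 1 H
  Total hydrogens = 6.
Molecular formula: C5H6O2S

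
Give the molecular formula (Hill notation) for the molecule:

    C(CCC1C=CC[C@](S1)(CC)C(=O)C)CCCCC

Heavy atoms from the SMILES: 17 C, 1 O, 1 S.
Implicit hydrogens by atom environment:
  9 × C: 2 H each → 18
  3 × C: 3 H each → 9
  3 × C: 1 H each → 3
  2 × C: no H
  1 × O: no H
  1 × S: no H
  Total hydrogens = 30.
Molecular formula: C17H30OS

C17H30OS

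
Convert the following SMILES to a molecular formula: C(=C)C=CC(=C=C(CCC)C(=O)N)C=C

Heavy atoms from the SMILES: 13 C, 1 N, 1 O.
Implicit hydrogens by atom environment:
  4 × C: 2 H each → 8
  4 × C: 1 H each → 4
  4 × C: no H
  1 × C: 3 H
  1 × N: 2 H
  1 × O: no H
  Total hydrogens = 17.
Molecular formula: C13H17NO

C13H17NO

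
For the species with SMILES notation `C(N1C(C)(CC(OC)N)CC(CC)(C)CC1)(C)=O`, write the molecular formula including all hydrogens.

C14H28N2O2

Heavy atoms from the SMILES: 14 C, 2 N, 2 O.
Implicit hydrogens by atom environment:
  5 × C: 3 H each → 15
  5 × C: 2 H each → 10
  3 × C: no H
  2 × O: no H
  1 × C: 1 H
  1 × N: 2 H
  1 × N: no H
  Total hydrogens = 28.
Molecular formula: C14H28N2O2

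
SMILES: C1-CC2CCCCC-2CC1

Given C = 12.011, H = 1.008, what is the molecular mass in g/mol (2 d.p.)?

138.25

Molecular formula: C10H18.
M = 10×12.011 + 18×1.008 = 138.25 g/mol.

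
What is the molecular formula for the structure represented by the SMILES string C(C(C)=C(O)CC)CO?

Heavy atoms from the SMILES: 7 C, 2 O.
Implicit hydrogens by atom environment:
  3 × C: 2 H each → 6
  2 × C: 3 H each → 6
  2 × C: no H
  2 × O: 1 H each → 2
  Total hydrogens = 14.
Molecular formula: C7H14O2

C7H14O2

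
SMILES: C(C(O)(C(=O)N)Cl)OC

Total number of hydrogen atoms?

Hydrogens are implicit in SMILES; fill each atom to its normal valence:
  2 × C: no H
  2 × O: no H
  1 × C: 3 H
  1 × C: 2 H
  1 × Cl: no H
  1 × N: 2 H
  1 × O: 1 H
  Total hydrogens = 8.

8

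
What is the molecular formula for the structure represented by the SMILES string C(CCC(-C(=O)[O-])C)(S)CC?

Heavy atoms from the SMILES: 8 C, 2 O, 1 S.
Implicit hydrogens by atom environment:
  3 × C: 2 H each → 6
  2 × C: 3 H each → 6
  2 × C: 1 H each → 2
  1 × C: no H
  1 × O: no H
  1 × O (charge -1): no H
  1 × S: 1 H
  Total hydrogens = 15.
Net charge -1.
Molecular formula: C8H15O2S-

C8H15O2S-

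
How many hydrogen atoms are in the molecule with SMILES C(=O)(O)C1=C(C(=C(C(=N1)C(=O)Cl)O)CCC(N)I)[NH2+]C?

14

Hydrogens are implicit in SMILES; fill each atom to its normal valence:
  5 × C (aromatic): no H
  2 × C: 2 H each → 4
  2 × C: no H
  2 × O: 1 H each → 2
  2 × O: no H
  1 × C: 3 H
  1 × C: 1 H
  1 × Cl: no H
  1 × I: no H
  1 × N (charge +1): 2 H
  1 × N: 2 H
  1 × N (aromatic): no H
  Total hydrogens = 14.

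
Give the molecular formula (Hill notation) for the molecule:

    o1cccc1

C4H4O

Heavy atoms from the SMILES: 4 C, 1 O.
Implicit hydrogens by atom environment:
  4 × C (aromatic): 1 H each → 4
  1 × O (aromatic): no H
  Total hydrogens = 4.
Molecular formula: C4H4O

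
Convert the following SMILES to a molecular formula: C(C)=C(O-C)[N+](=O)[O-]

C4H7NO3

Heavy atoms from the SMILES: 4 C, 1 N, 3 O.
Implicit hydrogens by atom environment:
  2 × C: 3 H each → 6
  2 × O: no H
  1 × C: 1 H
  1 × C: no H
  1 × N (charge +1): no H
  1 × O (charge -1): no H
  Total hydrogens = 7.
Molecular formula: C4H7NO3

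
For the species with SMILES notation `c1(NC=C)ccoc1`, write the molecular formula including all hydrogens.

Heavy atoms from the SMILES: 6 C, 1 N, 1 O.
Implicit hydrogens by atom environment:
  3 × C (aromatic): 1 H each → 3
  1 × C: 2 H
  1 × C: 1 H
  1 × C (aromatic): no H
  1 × N: 1 H
  1 × O (aromatic): no H
  Total hydrogens = 7.
Molecular formula: C6H7NO

C6H7NO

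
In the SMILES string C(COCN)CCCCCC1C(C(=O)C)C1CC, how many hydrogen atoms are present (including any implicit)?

29

Hydrogens are implicit in SMILES; fill each atom to its normal valence:
  9 × C: 2 H each → 18
  3 × C: 1 H each → 3
  2 × C: 3 H each → 6
  2 × O: no H
  1 × C: no H
  1 × N: 2 H
  Total hydrogens = 29.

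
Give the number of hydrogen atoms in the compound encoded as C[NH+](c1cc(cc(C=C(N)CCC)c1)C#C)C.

Hydrogens are implicit in SMILES; fill each atom to its normal valence:
  3 × C: 3 H each → 9
  3 × C (aromatic): 1 H each → 3
  3 × C (aromatic): no H
  2 × C: 2 H each → 4
  2 × C: 1 H each → 2
  2 × C: no H
  1 × N: 2 H
  1 × N (charge +1): 1 H
  Total hydrogens = 21.

21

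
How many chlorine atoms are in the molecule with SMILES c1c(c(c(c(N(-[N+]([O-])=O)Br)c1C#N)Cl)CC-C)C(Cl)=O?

2

The symbol for chlorine appears 2 times in the SMILES.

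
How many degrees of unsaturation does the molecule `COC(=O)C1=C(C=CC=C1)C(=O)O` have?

Molecular formula from the SMILES: C9H8O4.
DoU = (2C + 2 + N − H − X)/2 = (2·9 + 2 + 0 − 8 − 0)/2 = 12/2 = 6.
(Structurally: 1 ring(s) + 5 π bond(s) = 6.)

6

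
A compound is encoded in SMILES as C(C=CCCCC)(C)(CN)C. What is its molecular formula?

C10H21N

Heavy atoms from the SMILES: 10 C, 1 N.
Implicit hydrogens by atom environment:
  4 × C: 2 H each → 8
  3 × C: 3 H each → 9
  2 × C: 1 H each → 2
  1 × C: no H
  1 × N: 2 H
  Total hydrogens = 21.
Molecular formula: C10H21N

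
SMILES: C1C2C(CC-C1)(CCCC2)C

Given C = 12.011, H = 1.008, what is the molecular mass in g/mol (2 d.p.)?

Molecular formula: C11H20.
M = 11×12.011 + 20×1.008 = 152.28 g/mol.

152.28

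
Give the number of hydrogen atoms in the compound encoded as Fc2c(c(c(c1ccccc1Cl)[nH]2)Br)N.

7

Hydrogens are implicit in SMILES; fill each atom to its normal valence:
  6 × C (aromatic): no H
  4 × C (aromatic): 1 H each → 4
  1 × Br: no H
  1 × Cl: no H
  1 × F: no H
  1 × N: 2 H
  1 × N (aromatic): 1 H
  Total hydrogens = 7.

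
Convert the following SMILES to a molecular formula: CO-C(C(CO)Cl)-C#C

C6H9ClO2

Heavy atoms from the SMILES: 6 C, 1 Cl, 2 O.
Implicit hydrogens by atom environment:
  3 × C: 1 H each → 3
  1 × C: 3 H
  1 × C: 2 H
  1 × C: no H
  1 × Cl: no H
  1 × O: 1 H
  1 × O: no H
  Total hydrogens = 9.
Molecular formula: C6H9ClO2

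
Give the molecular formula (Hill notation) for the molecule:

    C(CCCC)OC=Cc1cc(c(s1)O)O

Heavy atoms from the SMILES: 11 C, 3 O, 1 S.
Implicit hydrogens by atom environment:
  4 × C: 2 H each → 8
  3 × C (aromatic): no H
  2 × C: 1 H each → 2
  2 × O: 1 H each → 2
  1 × C: 3 H
  1 × C (aromatic): 1 H
  1 × O: no H
  1 × S (aromatic): no H
  Total hydrogens = 16.
Molecular formula: C11H16O3S

C11H16O3S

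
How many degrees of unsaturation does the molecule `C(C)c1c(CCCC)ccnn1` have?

Molecular formula from the SMILES: C10H16N2.
DoU = (2C + 2 + N − H − X)/2 = (2·10 + 2 + 2 − 16 − 0)/2 = 8/2 = 4.
(Structurally: 1 ring(s) + 3 π bond(s) = 4.)

4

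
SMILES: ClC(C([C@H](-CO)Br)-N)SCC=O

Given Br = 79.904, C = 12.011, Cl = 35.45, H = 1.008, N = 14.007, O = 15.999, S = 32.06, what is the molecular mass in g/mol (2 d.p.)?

276.57

Molecular formula: C6H11BrClNO2S.
M = 1×79.904 + 6×12.011 + 1×35.45 + 11×1.008 + 1×14.007 + 2×15.999 + 1×32.06 = 276.57 g/mol.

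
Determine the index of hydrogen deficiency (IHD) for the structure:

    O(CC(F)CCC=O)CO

Molecular formula from the SMILES: C6H11FO3.
DoU = (2C + 2 + N − H − X)/2 = (2·6 + 2 + 0 − 11 − 1)/2 = 2/2 = 1.
(Structurally: 0 ring(s) + 1 π bond(s) = 1.)

1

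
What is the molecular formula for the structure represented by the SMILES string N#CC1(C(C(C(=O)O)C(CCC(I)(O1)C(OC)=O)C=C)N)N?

Heavy atoms from the SMILES: 13 C, 1 I, 3 N, 5 O.
Implicit hydrogens by atom environment:
  5 × C: no H
  4 × C: 1 H each → 4
  4 × O: no H
  3 × C: 2 H each → 6
  2 × N: 2 H each → 4
  1 × C: 3 H
  1 × I: no H
  1 × N: no H
  1 × O: 1 H
  Total hydrogens = 18.
Molecular formula: C13H18IN3O5

C13H18IN3O5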